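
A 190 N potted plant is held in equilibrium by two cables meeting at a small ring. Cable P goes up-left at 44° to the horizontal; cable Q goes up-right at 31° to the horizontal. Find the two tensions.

ΣF_x = 0: −T_P·cos44° + T_Q·cos31° = 0 → T_Q = 0.839206·T_P.
ΣF_y = 0: T_P·sin44° + T_Q·sin31° = 190.
Substitute: T_P·(0.694658 + 0.839206·0.515038) = 190 → T_P = 168.607 ≈ 168.6 N.
Then T_Q = 0.839206 × 168.607 = 141.5 N.

T_P = 168.6 N, T_Q = 141.5 N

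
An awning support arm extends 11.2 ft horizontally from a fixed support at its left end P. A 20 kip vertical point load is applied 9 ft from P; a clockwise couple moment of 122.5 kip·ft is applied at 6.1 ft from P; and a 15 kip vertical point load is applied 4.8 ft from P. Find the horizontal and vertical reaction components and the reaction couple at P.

ΣF_x = 0: P_x = 0.
ΣF_y = 0: P_y − 20 − 15 = 0 → P_y = 35.00 kip.
ΣM about P: M_P − 20·9 − 122.5 − 15·4.8 = 0 → M_P = 374.5 kip·ft.

P_x = 0, P_y = 35.00 kip, M_P = 374.5 kip·ft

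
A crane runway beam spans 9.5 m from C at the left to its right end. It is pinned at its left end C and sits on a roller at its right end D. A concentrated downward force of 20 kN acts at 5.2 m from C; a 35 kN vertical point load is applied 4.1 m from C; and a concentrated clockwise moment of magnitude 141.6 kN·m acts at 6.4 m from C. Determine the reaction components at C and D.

C_x = 0, C_y = 14.04 kN, D_y = 40.96 kN

Taking moments about C: D_y·9.5 − 20·5.2 − 35·4.1 − 141.6 = 0 → D_y = 389.1/9.5 = 40.9579 ≈ 40.96 kN.
ΣF_y = 0: C_y + 40.9579 − 20 − 35 = 0 → C_y = 14.04 kN.
ΣF_x = 0: no horizontal applied forces, so C_x = 0.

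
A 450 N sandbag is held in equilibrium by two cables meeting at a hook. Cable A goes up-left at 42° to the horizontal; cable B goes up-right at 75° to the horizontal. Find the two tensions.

T_A = 130.7 N, T_B = 375.3 N

ΣF_x = 0: −T_A·cos42° + T_B·cos75° = 0 → T_B = 2.87129·T_A.
ΣF_y = 0: T_A·sin42° + T_B·sin75° = 450.
Substitute: T_A·(0.669131 + 2.87129·0.965926) = 450 → T_A = 130.716 ≈ 130.7 N.
Then T_B = 2.87129 × 130.716 = 375.3 N.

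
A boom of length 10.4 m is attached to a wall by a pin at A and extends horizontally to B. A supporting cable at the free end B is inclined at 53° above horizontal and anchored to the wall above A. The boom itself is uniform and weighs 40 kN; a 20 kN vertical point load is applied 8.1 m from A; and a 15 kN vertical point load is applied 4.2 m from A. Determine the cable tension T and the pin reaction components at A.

ΣM about A: T·sin53°·10.4 − 40·5.2 − 20·8.1 − 15·4.2 = 0 → T = 433/(10.4·0.798636) = 52.1322 ≈ 52.13 kN.
ΣF_x = 0: A_x − T·cos53° = 0 → A_x = 52.1322 × 0.601815 = 31.37 kN.
ΣF_y = 0: A_y + T·sin53° − 40 − 20 − 15 = 0 → A_y = 75 − 52.1322 × 0.798636 = 33.37 kN.

T = 52.13 kN, A_x = 31.37 kN, A_y = 33.37 kN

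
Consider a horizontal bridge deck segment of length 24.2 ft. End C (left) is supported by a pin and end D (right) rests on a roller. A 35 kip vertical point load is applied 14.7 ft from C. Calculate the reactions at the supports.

C_x = 0, C_y = 13.74 kip, D_y = 21.26 kip

Taking moments about C: D_y·24.2 − 35·14.7 = 0 → D_y = 514.5/24.2 = 21.2603 ≈ 21.26 kip.
ΣF_y = 0: C_y + 21.2603 − 35 = 0 → C_y = 13.74 kip.
ΣF_x = 0: no horizontal applied forces, so C_x = 0.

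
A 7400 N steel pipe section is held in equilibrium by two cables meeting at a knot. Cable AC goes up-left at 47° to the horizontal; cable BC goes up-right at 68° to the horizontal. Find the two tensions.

T_AC = 3059 N, T_BC = 5569 N

ΣF_x = 0: −T_AC·cos47° + T_BC·cos68° = 0 → T_BC = 1.82057·T_AC.
ΣF_y = 0: T_AC·sin47° + T_BC·sin68° = 7400.
Substitute: T_AC·(0.731354 + 1.82057·0.927184) = 7400 → T_AC = 3058.66 ≈ 3059 N.
Then T_BC = 1.82057 × 3058.66 = 5569 N.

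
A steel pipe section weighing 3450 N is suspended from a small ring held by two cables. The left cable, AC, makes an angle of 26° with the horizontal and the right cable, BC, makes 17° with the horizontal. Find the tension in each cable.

T_AC = 4838 N, T_BC = 4547 N

ΣF_x = 0: −T_AC·cos26° + T_BC·cos17° = 0 → T_BC = 0.939862·T_AC.
ΣF_y = 0: T_AC·sin26° + T_BC·sin17° = 3450.
Substitute: T_AC·(0.438371 + 0.939862·0.292372) = 3450 → T_AC = 4837.62 ≈ 4838 N.
Then T_BC = 0.939862 × 4837.62 = 4547 N.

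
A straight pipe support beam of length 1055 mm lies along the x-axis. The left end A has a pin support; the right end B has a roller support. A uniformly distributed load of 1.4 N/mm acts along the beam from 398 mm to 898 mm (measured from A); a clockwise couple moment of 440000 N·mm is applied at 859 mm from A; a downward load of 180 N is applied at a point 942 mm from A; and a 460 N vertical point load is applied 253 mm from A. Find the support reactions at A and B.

A_x = 0, A_y = 222.0 N, B_y = 1118 N

Resultant of the distributed load: 1.4 × 500 = 700 N at 648 mm from A.
Taking moments about A: B_y·1055 − (1.4·500)·648 − 440000 − 180·942 − 460·253 = 0 → B_y = 1179540/1055 = 1118.05 ≈ 1118 N.
ΣF_y = 0: A_y + 1118.05 − 1.4·500 − 180 − 460 = 0 → A_y = 222.0 N.
ΣF_x = 0: no horizontal applied forces, so A_x = 0.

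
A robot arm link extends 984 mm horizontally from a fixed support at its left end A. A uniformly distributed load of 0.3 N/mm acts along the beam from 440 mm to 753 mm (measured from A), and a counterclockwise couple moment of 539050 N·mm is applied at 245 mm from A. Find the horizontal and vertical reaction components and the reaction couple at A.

Resultant of the distributed load: 0.3 × 313 = 93.9 N at 596.5 mm from A.
ΣF_x = 0: A_x = 0.
ΣF_y = 0: A_y − 0.3·313 = 0 → A_y = 93.90 N.
ΣM about A: M_A − (0.3·313)·596.5 + 539050 = 0 → M_A = -483000 N·mm.

A_x = 0, A_y = 93.90 N, M_A = -483000 N·mm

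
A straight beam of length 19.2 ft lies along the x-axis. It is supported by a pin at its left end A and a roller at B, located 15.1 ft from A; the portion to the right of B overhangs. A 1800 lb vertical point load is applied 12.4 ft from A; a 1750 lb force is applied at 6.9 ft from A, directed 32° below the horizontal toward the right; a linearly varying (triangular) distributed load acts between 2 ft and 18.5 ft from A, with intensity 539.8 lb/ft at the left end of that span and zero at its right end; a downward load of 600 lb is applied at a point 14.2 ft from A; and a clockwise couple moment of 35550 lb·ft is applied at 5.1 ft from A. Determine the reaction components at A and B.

Resultant of the triangular load: ½ × 539.8 × 16.5 = 4453.35 lb, acting at 7.5 ft from A (one-third of the span from the peak).
ΣM about A: B_y·15.1 − 1800·12.4 − 1750·sin32°·6.9 − (½·539.8·16.5)·7.5 − 600·14.2 − 35550 = 0 → B_y = 106189/15.1 = 7032.38 ≈ 7032 lb.
ΣF_y = 0: A_y + 7032.38 − 1800 − 1750·sin32° − ½·539.8·16.5 − 600 = 0 → A_y = 748.3 lb.
ΣF_x = 0: A_x + 1750·cos32° = 0 → A_x = -1484 lb.

A_x = -1484 lb, A_y = 748.3 lb, B_y = 7032 lb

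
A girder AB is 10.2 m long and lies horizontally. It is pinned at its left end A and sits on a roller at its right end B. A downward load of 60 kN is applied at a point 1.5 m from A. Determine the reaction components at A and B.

A_x = 0, A_y = 51.18 kN, B_y = 8.824 kN

Moments about A: B_y·10.2 − 60·1.5 = 0 → B_y = 90/10.2 = 8.82353 ≈ 8.824 kN.
ΣF_y = 0: A_y + 8.82353 − 60 = 0 → A_y = 51.18 kN.
ΣF_x = 0: no horizontal applied forces, so A_x = 0.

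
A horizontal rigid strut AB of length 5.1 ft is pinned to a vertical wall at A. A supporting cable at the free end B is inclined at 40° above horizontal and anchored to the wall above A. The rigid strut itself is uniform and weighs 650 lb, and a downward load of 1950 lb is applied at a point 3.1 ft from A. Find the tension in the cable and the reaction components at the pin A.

ΣM about A: T·sin40°·5.1 − 650·2.55 − 1950·3.1 = 0 → T = 7702.5/(5.1·0.642788) = 2349.6 ≈ 2350 lb.
ΣF_x = 0: A_x − T·cos40° = 0 → A_x = 2349.6 × 0.766044 = 1800 lb.
ΣF_y = 0: A_y + T·sin40° − 650 − 1950 = 0 → A_y = 2600 − 2349.6 × 0.642788 = 1090 lb.

T = 2350 lb, A_x = 1800 lb, A_y = 1090 lb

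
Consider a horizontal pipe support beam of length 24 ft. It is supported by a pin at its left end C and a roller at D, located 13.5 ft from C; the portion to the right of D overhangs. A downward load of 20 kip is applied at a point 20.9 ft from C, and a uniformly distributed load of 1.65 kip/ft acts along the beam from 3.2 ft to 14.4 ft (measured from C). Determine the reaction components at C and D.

C_x = 0, C_y = -4.529 kip, D_y = 43.01 kip

Resultant of the distributed load: 1.65 × 11.2 = 18.48 kip at 8.8 ft from C.
ΣM about C: D_y·13.5 − 20·20.9 − (1.65·11.2)·8.8 = 0 → D_y = 580.624/13.5 = 43.0092 ≈ 43.01 kip.
ΣF_y = 0: C_y + 43.0092 − 20 − 1.65·11.2 = 0 → C_y = -4.529 kip.
ΣF_x = 0: no horizontal applied forces, so C_x = 0.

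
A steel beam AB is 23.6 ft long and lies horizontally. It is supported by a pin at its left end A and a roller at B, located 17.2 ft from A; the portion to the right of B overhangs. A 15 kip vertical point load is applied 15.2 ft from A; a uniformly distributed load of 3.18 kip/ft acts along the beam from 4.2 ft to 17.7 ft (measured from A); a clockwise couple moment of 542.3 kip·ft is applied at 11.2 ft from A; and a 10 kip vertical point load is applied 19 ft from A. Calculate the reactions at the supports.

A_x = 0, A_y = -15.23 kip, B_y = 83.16 kip

Resultant of the distributed load: 3.18 × 13.5 = 42.93 kip at 10.95 ft from A.
Taking moments about A: B_y·17.2 − 15·15.2 − (3.18·13.5)·10.95 − 542.3 − 10·19 = 0 → B_y = 1430.3835/17.2 = 83.1618 ≈ 83.16 kip.
ΣF_y = 0: A_y + 83.1618 − 15 − 3.18·13.5 − 10 = 0 → A_y = -15.23 kip.
ΣF_x = 0: no horizontal applied forces, so A_x = 0.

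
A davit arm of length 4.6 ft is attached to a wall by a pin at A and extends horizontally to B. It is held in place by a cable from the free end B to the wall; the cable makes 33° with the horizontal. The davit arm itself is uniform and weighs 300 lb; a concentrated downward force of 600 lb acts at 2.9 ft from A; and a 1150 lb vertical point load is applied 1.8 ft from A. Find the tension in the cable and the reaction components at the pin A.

T = 1796 lb, A_x = 1506 lb, A_y = 1072 lb

ΣM about A: T·sin33°·4.6 − 300·2.3 − 600·2.9 − 1150·1.8 = 0 → T = 4500/(4.6·0.544639) = 1796.16 ≈ 1796 lb.
ΣF_x = 0: A_x − T·cos33° = 0 → A_x = 1796.16 × 0.838671 = 1506 lb.
ΣF_y = 0: A_y + T·sin33° − 300 − 600 − 1150 = 0 → A_y = 2050 − 1796.16 × 0.544639 = 1072 lb.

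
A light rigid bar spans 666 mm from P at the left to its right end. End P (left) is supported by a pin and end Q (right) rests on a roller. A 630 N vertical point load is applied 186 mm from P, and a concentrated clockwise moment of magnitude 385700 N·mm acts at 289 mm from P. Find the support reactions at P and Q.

P_x = 0, P_y = -125.1 N, Q_y = 755.1 N

Taking moments about P: Q_y·666 − 630·186 − 385700 = 0 → Q_y = 502880/666 = 755.075 ≈ 755.1 N.
ΣF_y = 0: P_y + 755.075 − 630 = 0 → P_y = -125.1 N.
ΣF_x = 0: no horizontal applied forces, so P_x = 0.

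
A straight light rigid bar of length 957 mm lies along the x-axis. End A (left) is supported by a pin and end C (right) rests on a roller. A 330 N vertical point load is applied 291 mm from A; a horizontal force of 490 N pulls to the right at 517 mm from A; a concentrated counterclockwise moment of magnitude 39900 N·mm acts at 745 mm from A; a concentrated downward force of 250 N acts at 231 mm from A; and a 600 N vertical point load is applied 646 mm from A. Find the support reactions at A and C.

Taking moments about A: C_y·957 − 330·291 + 39900 − 250·231 − 600·646 = 0 → C_y = 501480/957 = 524.013 ≈ 524.0 N.
ΣF_y = 0: A_y + 524.013 − 330 − 250 − 600 = 0 → A_y = 656.0 N.
ΣF_x = 0: A_x + 490 = 0 → A_x = -490.0 N.

A_x = -490.0 N, A_y = 656.0 N, C_y = 524.0 N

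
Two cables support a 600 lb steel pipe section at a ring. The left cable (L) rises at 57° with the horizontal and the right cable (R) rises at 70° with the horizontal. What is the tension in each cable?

ΣF_x = 0: −T_L·cos57° + T_R·cos70° = 0 → T_R = 1.59242·T_L.
ΣF_y = 0: T_L·sin57° + T_R·sin70° = 600.
Substitute: T_L·(0.838671 + 1.59242·0.939693) = 600 → T_L = 256.953 ≈ 257.0 lb.
Then T_R = 1.59242 × 256.953 = 409.2 lb.

T_L = 257.0 lb, T_R = 409.2 lb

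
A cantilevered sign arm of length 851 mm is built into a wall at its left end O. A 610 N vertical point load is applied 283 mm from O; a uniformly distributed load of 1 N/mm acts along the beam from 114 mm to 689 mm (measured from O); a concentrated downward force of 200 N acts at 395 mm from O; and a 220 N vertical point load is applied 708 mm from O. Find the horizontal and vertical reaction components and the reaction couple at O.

Resultant of the distributed load: 1 × 575 = 575 N at 401.5 mm from O.
ΣF_x = 0: O_x = 0.
ΣF_y = 0: O_y − 610 − 1·575 − 200 − 220 = 0 → O_y = 1605 N.
ΣM about O: M_O − 610·283 − (1·575)·401.5 − 200·395 − 220·708 = 0 → M_O = 638300 N·mm.

O_x = 0, O_y = 1605 N, M_O = 638300 N·mm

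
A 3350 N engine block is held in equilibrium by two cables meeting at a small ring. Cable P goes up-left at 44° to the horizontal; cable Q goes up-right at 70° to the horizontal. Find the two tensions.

T_P = 1254 N, T_Q = 2638 N

ΣF_x = 0: −T_P·cos44° + T_Q·cos70° = 0 → T_Q = 2.10321·T_P.
ΣF_y = 0: T_P·sin44° + T_Q·sin70° = 3350.
Substitute: T_P·(0.694658 + 2.10321·0.939693) = 3350 → T_P = 1254.2 ≈ 1254 N.
Then T_Q = 2.10321 × 1254.2 = 2638 N.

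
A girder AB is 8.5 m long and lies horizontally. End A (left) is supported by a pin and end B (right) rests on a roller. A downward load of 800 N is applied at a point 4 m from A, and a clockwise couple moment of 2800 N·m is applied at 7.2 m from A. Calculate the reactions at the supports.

A_x = 0, A_y = 94.12 N, B_y = 705.9 N

ΣM about A: B_y·8.5 − 800·4 − 2800 = 0 → B_y = 6000/8.5 = 705.882 ≈ 705.9 N.
ΣF_y = 0: A_y + 705.882 − 800 = 0 → A_y = 94.12 N.
ΣF_x = 0: no horizontal applied forces, so A_x = 0.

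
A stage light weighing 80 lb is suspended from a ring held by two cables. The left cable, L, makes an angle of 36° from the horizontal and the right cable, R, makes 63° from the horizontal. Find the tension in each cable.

ΣF_x = 0: −T_L·cos36° + T_R·cos63° = 0 → T_R = 1.78201·T_L.
ΣF_y = 0: T_L·sin36° + T_R·sin63° = 80.
Substitute: T_L·(0.587785 + 1.78201·0.891007) = 80 → T_L = 36.772 ≈ 36.77 lb.
Then T_R = 1.78201 × 36.772 = 65.53 lb.

T_L = 36.77 lb, T_R = 65.53 lb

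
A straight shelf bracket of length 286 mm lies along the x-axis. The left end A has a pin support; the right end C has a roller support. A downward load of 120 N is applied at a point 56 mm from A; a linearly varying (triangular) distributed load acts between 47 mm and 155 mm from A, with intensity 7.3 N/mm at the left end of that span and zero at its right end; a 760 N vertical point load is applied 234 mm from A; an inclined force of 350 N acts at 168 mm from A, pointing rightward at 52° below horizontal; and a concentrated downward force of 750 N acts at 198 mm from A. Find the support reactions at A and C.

Resultant of the triangular load: ½ × 7.3 × 108 = 394.2 N, acting at 83 mm from A (one-third of the span from the peak).
Taking moments about A: C_y·286 − 120·56 − (½·7.3·108)·83 − 760·234 − 350·sin52°·168 − 750·198 = 0 → C_y = 412114/286 = 1440.96 ≈ 1441 N.
ΣF_y = 0: A_y + 1440.96 − 120 − ½·7.3·108 − 760 − 350·sin52° − 750 = 0 → A_y = 859.0 N.
ΣF_x = 0: A_x + 350·cos52° = 0 → A_x = -215.5 N.

A_x = -215.5 N, A_y = 859.0 N, C_y = 1441 N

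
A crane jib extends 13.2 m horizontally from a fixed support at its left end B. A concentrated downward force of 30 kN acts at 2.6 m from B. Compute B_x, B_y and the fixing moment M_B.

ΣF_x = 0: B_x = 0.
ΣF_y = 0: B_y − 30 = 0 → B_y = 30.00 kN.
ΣM about B: M_B − 30·2.6 = 0 → M_B = 78.00 kN·m.

B_x = 0, B_y = 30.00 kN, M_B = 78.00 kN·m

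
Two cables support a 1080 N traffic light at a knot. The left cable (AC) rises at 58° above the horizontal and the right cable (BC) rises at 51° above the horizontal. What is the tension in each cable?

ΣF_x = 0: −T_AC·cos58° + T_BC·cos51° = 0 → T_BC = 0.84205·T_AC.
ΣF_y = 0: T_AC·sin58° + T_BC·sin51° = 1080.
Substitute: T_AC·(0.848048 + 0.84205·0.777146) = 1080 → T_AC = 718.829 ≈ 718.8 N.
Then T_BC = 0.84205 × 718.829 = 605.3 N.

T_AC = 718.8 N, T_BC = 605.3 N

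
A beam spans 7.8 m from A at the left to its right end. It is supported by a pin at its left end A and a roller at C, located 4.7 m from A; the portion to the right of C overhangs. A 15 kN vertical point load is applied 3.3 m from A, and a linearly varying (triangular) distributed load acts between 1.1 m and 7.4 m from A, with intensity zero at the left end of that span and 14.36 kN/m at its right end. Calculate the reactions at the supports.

A_x = 0, A_y = -1.306 kN, C_y = 61.54 kN

Resultant of the triangular load: ½ × 14.36 × 6.3 = 45.234 kN, acting at 5.3 m from A (one-third of the span from the peak).
Moments about A: C_y·4.7 − 15·3.3 − (½·14.36·6.3)·5.3 = 0 → C_y = 289.2402/4.7 = 61.5405 ≈ 61.54 kN.
ΣF_y = 0: A_y + 61.5405 − 15 − ½·14.36·6.3 = 0 → A_y = -1.306 kN.
ΣF_x = 0: no horizontal applied forces, so A_x = 0.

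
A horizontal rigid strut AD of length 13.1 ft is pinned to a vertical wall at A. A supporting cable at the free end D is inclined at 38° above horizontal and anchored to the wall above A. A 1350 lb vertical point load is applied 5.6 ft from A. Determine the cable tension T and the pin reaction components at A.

T = 937.4 lb, A_x = 738.7 lb, A_y = 772.9 lb

ΣM about A: T·sin38°·13.1 − 1350·5.6 = 0 → T = 7560/(13.1·0.615661) = 937.365 ≈ 937.4 lb.
ΣF_x = 0: A_x − T·cos38° = 0 → A_x = 937.365 × 0.788011 = 738.7 lb.
ΣF_y = 0: A_y + T·sin38° − 1350 = 0 → A_y = 1350 − 937.365 × 0.615661 = 772.9 lb.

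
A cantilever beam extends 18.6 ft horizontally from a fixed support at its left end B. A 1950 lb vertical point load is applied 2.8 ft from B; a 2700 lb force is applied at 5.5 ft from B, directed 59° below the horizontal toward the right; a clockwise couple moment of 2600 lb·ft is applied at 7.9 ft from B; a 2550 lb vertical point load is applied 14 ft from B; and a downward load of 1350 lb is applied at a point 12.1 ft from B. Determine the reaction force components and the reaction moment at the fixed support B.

B_x = -1391 lb, B_y = 8164 lb, M_B = 72820 lb·ft

ΣF_x = 0: B_x + 2700·cos59° = 0 → B_x = -1391 lb.
ΣF_y = 0: B_y − 1950 − 2700·sin59° − 2550 − 1350 = 0 → B_y = 8164 lb.
ΣM about B: M_B − 1950·2.8 − 2700·sin59°·5.5 − 2600 − 2550·14 − 1350·12.1 = 0 → M_B = 72820 lb·ft.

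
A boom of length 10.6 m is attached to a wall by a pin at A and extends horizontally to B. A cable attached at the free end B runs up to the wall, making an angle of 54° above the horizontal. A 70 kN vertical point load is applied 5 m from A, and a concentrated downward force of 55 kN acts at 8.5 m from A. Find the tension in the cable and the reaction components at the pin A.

T = 95.33 kN, A_x = 56.03 kN, A_y = 47.88 kN

ΣM about A: T·sin54°·10.6 − 70·5 − 55·8.5 = 0 → T = 817.5/(10.6·0.809017) = 95.3288 ≈ 95.33 kN.
ΣF_x = 0: A_x − T·cos54° = 0 → A_x = 95.3288 × 0.587785 = 56.03 kN.
ΣF_y = 0: A_y + T·sin54° − 70 − 55 = 0 → A_y = 125 − 95.3288 × 0.809017 = 47.88 kN.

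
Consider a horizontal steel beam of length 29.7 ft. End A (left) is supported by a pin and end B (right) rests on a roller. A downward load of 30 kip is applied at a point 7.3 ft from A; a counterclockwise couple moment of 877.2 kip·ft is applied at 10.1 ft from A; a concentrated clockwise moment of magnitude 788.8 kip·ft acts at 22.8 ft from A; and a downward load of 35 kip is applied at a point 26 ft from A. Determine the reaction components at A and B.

Taking moments about A: B_y·29.7 − 30·7.3 + 877.2 − 788.8 − 35·26 = 0 → B_y = 1040.6/29.7 = 35.037 ≈ 35.04 kip.
ΣF_y = 0: A_y + 35.037 − 30 − 35 = 0 → A_y = 29.96 kip.
ΣF_x = 0: no horizontal applied forces, so A_x = 0.

A_x = 0, A_y = 29.96 kip, B_y = 35.04 kip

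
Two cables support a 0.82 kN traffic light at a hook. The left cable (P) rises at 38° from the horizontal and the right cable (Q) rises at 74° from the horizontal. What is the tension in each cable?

ΣF_x = 0: −T_P·cos38° + T_Q·cos74° = 0 → T_Q = 2.85887·T_P.
ΣF_y = 0: T_P·sin38° + T_Q·sin74° = 0.82.
Substitute: T_P·(0.615661 + 2.85887·0.961262) = 0.82 → T_P = 0.243773 ≈ 0.2438 kN.
Then T_Q = 2.85887 × 0.243773 = 0.6969 kN.

T_P = 0.2438 kN, T_Q = 0.6969 kN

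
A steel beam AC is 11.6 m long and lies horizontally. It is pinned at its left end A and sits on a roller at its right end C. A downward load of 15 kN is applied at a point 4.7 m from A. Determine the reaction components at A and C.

Moments about A: C_y·11.6 − 15·4.7 = 0 → C_y = 70.5/11.6 = 6.07759 ≈ 6.078 kN.
ΣF_y = 0: A_y + 6.07759 − 15 = 0 → A_y = 8.922 kN.
ΣF_x = 0: no horizontal applied forces, so A_x = 0.

A_x = 0, A_y = 8.922 kN, C_y = 6.078 kN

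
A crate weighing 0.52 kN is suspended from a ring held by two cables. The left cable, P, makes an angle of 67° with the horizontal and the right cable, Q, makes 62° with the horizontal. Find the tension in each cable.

T_P = 0.3141 kN, T_Q = 0.2614 kN

ΣF_x = 0: −T_P·cos67° + T_Q·cos62° = 0 → T_Q = 0.832279·T_P.
ΣF_y = 0: T_P·sin67° + T_Q·sin62° = 0.52.
Substitute: T_P·(0.920505 + 0.832279·0.882948) = 0.52 → T_P = 0.31413 ≈ 0.3141 kN.
Then T_Q = 0.832279 × 0.31413 = 0.2614 kN.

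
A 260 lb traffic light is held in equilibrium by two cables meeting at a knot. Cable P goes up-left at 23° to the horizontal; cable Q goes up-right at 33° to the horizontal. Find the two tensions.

ΣF_x = 0: −T_P·cos23° + T_Q·cos33° = 0 → T_Q = 1.09758·T_P.
ΣF_y = 0: T_P·sin23° + T_Q·sin33° = 260.
Substitute: T_P·(0.390731 + 1.09758·0.544639) = 260 → T_P = 263.021 ≈ 263.0 lb.
Then T_Q = 1.09758 × 263.021 = 288.7 lb.

T_P = 263.0 lb, T_Q = 288.7 lb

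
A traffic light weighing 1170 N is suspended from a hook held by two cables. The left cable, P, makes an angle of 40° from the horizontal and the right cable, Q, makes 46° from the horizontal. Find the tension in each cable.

ΣF_x = 0: −T_P·cos40° + T_Q·cos46° = 0 → T_Q = 1.10276·T_P.
ΣF_y = 0: T_P·sin40° + T_Q·sin46° = 1170.
Substitute: T_P·(0.642788 + 1.10276·0.71934) = 1170 → T_P = 814.736 ≈ 814.7 N.
Then T_Q = 1.10276 × 814.736 = 898.5 N.

T_P = 814.7 N, T_Q = 898.5 N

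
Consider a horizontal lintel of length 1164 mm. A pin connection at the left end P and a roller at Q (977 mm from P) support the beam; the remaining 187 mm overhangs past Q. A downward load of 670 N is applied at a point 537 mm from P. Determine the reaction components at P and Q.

P_x = 0, P_y = 301.7 N, Q_y = 368.3 N

Moments about P: Q_y·977 − 670·537 = 0 → Q_y = 359790/977 = 368.26 ≈ 368.3 N.
ΣF_y = 0: P_y + 368.26 − 670 = 0 → P_y = 301.7 N.
ΣF_x = 0: no horizontal applied forces, so P_x = 0.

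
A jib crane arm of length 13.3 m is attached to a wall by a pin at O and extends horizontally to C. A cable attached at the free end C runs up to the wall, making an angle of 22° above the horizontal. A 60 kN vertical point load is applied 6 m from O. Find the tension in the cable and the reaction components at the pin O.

T = 72.26 kN, O_x = 66.99 kN, O_y = 32.93 kN

ΣM about O: T·sin22°·13.3 − 60·6 = 0 → T = 360/(13.3·0.374607) = 72.2562 ≈ 72.26 kN.
ΣF_x = 0: O_x − T·cos22° = 0 → O_x = 72.2562 × 0.927184 = 66.99 kN.
ΣF_y = 0: O_y + T·sin22° − 60 = 0 → O_y = 60 − 72.2562 × 0.374607 = 32.93 kN.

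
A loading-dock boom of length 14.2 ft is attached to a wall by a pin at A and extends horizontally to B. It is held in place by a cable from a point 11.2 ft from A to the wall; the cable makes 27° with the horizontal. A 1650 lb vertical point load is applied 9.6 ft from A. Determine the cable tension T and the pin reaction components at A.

ΣM about A: T·sin27°·11.2 − 1650·9.6 = 0 → T = 15840/(11.2·0.45399) = 3115.24 ≈ 3115 lb.
ΣF_x = 0: A_x − T·cos27° = 0 → A_x = 3115.24 × 0.891007 = 2776 lb.
ΣF_y = 0: A_y + T·sin27° − 1650 = 0 → A_y = 1650 − 3115.24 × 0.45399 = 235.7 lb.

T = 3115 lb, A_x = 2776 lb, A_y = 235.7 lb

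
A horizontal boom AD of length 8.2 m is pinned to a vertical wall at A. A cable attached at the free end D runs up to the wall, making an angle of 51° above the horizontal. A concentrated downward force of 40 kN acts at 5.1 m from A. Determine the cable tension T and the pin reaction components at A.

T = 32.01 kN, A_x = 20.15 kN, A_y = 15.12 kN

ΣM about A: T·sin51°·8.2 − 40·5.1 = 0 → T = 204/(8.2·0.777146) = 32.0121 ≈ 32.01 kN.
ΣF_x = 0: A_x − T·cos51° = 0 → A_x = 32.0121 × 0.62932 = 20.15 kN.
ΣF_y = 0: A_y + T·sin51° − 40 = 0 → A_y = 40 − 32.0121 × 0.777146 = 15.12 kN.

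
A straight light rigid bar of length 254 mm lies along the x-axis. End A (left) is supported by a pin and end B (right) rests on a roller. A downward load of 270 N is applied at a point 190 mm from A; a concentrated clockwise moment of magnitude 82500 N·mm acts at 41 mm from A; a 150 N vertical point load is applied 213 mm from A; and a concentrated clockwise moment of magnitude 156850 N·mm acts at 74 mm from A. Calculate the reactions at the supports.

A_x = 0, A_y = -850.1 N, B_y = 1270 N

Taking moments about A: B_y·254 − 270·190 − 82500 − 150·213 − 156850 = 0 → B_y = 322600/254 = 1270.08 ≈ 1270 N.
ΣF_y = 0: A_y + 1270.08 − 270 − 150 = 0 → A_y = -850.1 N.
ΣF_x = 0: no horizontal applied forces, so A_x = 0.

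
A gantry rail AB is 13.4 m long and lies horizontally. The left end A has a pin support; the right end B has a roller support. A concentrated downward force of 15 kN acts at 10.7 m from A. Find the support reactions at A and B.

A_x = 0, A_y = 3.022 kN, B_y = 11.98 kN

Moments about A: B_y·13.4 − 15·10.7 = 0 → B_y = 160.5/13.4 = 11.9776 ≈ 11.98 kN.
ΣF_y = 0: A_y + 11.9776 − 15 = 0 → A_y = 3.022 kN.
ΣF_x = 0: no horizontal applied forces, so A_x = 0.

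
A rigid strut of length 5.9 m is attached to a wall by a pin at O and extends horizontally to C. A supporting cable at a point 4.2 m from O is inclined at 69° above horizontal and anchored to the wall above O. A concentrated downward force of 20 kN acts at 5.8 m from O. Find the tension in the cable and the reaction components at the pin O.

ΣM about O: T·sin69°·4.2 − 20·5.8 = 0 → T = 116/(4.2·0.93358) = 29.584 ≈ 29.58 kN.
ΣF_x = 0: O_x − T·cos69° = 0 → O_x = 29.584 × 0.358368 = 10.60 kN.
ΣF_y = 0: O_y + T·sin69° − 20 = 0 → O_y = 20 − 29.584 × 0.93358 = -7.619 kN.

T = 29.58 kN, O_x = 10.60 kN, O_y = -7.619 kN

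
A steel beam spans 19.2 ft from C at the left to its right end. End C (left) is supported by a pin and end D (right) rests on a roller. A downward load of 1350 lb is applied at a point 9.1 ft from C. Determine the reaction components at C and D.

C_x = 0, C_y = 710.2 lb, D_y = 639.8 lb

ΣM about C: D_y·19.2 − 1350·9.1 = 0 → D_y = 12285/19.2 = 639.844 ≈ 639.8 lb.
ΣF_y = 0: C_y + 639.844 − 1350 = 0 → C_y = 710.2 lb.
ΣF_x = 0: no horizontal applied forces, so C_x = 0.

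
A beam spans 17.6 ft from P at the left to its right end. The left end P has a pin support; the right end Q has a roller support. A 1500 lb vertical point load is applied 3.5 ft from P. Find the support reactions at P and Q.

P_x = 0, P_y = 1202 lb, Q_y = 298.3 lb

ΣM about P: Q_y·17.6 − 1500·3.5 = 0 → Q_y = 5250/17.6 = 298.295 ≈ 298.3 lb.
ΣF_y = 0: P_y + 298.295 − 1500 = 0 → P_y = 1202 lb.
ΣF_x = 0: no horizontal applied forces, so P_x = 0.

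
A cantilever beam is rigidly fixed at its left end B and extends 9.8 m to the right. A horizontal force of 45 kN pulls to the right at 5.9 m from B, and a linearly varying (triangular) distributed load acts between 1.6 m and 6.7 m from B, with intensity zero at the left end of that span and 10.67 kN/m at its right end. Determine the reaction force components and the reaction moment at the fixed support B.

Resultant of the triangular load: ½ × 10.67 × 5.1 = 27.2085 kN, acting at 5 m from B (one-third of the span from the peak).
ΣF_x = 0: B_x + 45 = 0 → B_x = -45.00 kN.
ΣF_y = 0: B_y − ½·10.67·5.1 = 0 → B_y = 27.21 kN.
ΣM about B: M_B − (½·10.67·5.1)·5 = 0 → M_B = 136.0 kN·m.

B_x = -45.00 kN, B_y = 27.21 kN, M_B = 136.0 kN·m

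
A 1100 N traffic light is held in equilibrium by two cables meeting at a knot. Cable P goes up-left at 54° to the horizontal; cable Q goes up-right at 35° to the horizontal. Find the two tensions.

ΣF_x = 0: −T_P·cos54° + T_Q·cos35° = 0 → T_Q = 0.717553·T_P.
ΣF_y = 0: T_P·sin54° + T_Q·sin35° = 1100.
Substitute: T_P·(0.809017 + 0.717553·0.573576) = 1100 → T_P = 901.205 ≈ 901.2 N.
Then T_Q = 0.717553 × 901.205 = 646.7 N.

T_P = 901.2 N, T_Q = 646.7 N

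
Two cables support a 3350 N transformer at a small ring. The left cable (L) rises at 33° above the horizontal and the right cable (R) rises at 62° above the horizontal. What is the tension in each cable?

T_L = 1579 N, T_R = 2820 N

ΣF_x = 0: −T_L·cos33° + T_R·cos62° = 0 → T_R = 1.78641·T_L.
ΣF_y = 0: T_L·sin33° + T_R·sin62° = 3350.
Substitute: T_L·(0.544639 + 1.78641·0.882948) = 3350 → T_L = 1578.74 ≈ 1579 N.
Then T_R = 1.78641 × 1578.74 = 2820 N.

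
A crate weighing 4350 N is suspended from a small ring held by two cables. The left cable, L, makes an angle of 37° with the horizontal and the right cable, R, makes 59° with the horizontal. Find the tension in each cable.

T_L = 2253 N, T_R = 3493 N

ΣF_x = 0: −T_L·cos37° + T_R·cos59° = 0 → T_R = 1.55063·T_L.
ΣF_y = 0: T_L·sin37° + T_R·sin59° = 4350.
Substitute: T_L·(0.601815 + 1.55063·0.857167) = 4350 → T_L = 2252.76 ≈ 2253 N.
Then T_R = 1.55063 × 2252.76 = 3493 N.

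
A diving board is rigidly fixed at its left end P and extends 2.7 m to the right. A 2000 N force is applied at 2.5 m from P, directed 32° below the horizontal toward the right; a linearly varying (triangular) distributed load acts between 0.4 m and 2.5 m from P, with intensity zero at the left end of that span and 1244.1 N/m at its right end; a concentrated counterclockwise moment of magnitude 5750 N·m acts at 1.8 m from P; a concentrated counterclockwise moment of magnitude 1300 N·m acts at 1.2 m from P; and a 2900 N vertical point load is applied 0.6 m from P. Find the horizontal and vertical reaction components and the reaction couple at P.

P_x = -1696 N, P_y = 5266 N, M_P = -309.1 N·m

Resultant of the triangular load: ½ × 1244.1 × 2.1 = 1306.305 N, acting at 1.8 m from P (one-third of the span from the peak).
ΣF_x = 0: P_x + 2000·cos32° = 0 → P_x = -1696 N.
ΣF_y = 0: P_y − 2000·sin32° − ½·1244.1·2.1 − 2900 = 0 → P_y = 5266 N.
ΣM about P: M_P − 2000·sin32°·2.5 − (½·1244.1·2.1)·1.8 + 5750 + 1300 − 2900·0.6 = 0 → M_P = -309.1 N·m.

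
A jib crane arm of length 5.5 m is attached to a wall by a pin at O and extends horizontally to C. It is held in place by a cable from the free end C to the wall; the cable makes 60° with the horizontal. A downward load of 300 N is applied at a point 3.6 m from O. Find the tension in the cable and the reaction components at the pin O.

T = 226.7 N, O_x = 113.4 N, O_y = 103.6 N

ΣM about O: T·sin60°·5.5 − 300·3.6 = 0 → T = 1080/(5.5·0.866025) = 226.741 ≈ 226.7 N.
ΣF_x = 0: O_x − T·cos60° = 0 → O_x = 226.741 × 0.5 = 113.4 N.
ΣF_y = 0: O_y + T·sin60° − 300 = 0 → O_y = 300 − 226.741 × 0.866025 = 103.6 N.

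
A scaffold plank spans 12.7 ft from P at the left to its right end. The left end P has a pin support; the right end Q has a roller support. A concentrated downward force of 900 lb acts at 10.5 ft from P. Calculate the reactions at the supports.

Moments about P: Q_y·12.7 − 900·10.5 = 0 → Q_y = 9450/12.7 = 744.094 ≈ 744.1 lb.
ΣF_y = 0: P_y + 744.094 − 900 = 0 → P_y = 155.9 lb.
ΣF_x = 0: no horizontal applied forces, so P_x = 0.

P_x = 0, P_y = 155.9 lb, Q_y = 744.1 lb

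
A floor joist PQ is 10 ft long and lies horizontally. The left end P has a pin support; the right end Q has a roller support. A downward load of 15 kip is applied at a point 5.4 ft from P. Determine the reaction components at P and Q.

P_x = 0, P_y = 6.900 kip, Q_y = 8.100 kip

Moments about P: Q_y·10 − 15·5.4 = 0 → Q_y = 81/10 = 8.100 kip.
ΣF_y = 0: P_y + 8.1 − 15 = 0 → P_y = 6.900 kip.
ΣF_x = 0: no horizontal applied forces, so P_x = 0.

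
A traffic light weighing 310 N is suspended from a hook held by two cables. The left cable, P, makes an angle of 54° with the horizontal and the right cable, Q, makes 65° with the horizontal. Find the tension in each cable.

T_P = 149.8 N, T_Q = 208.3 N

ΣF_x = 0: −T_P·cos54° + T_Q·cos65° = 0 → T_Q = 1.39082·T_P.
ΣF_y = 0: T_P·sin54° + T_Q·sin65° = 310.
Substitute: T_P·(0.809017 + 1.39082·0.906308) = 310 → T_P = 149.793 ≈ 149.8 N.
Then T_Q = 1.39082 × 149.793 = 208.3 N.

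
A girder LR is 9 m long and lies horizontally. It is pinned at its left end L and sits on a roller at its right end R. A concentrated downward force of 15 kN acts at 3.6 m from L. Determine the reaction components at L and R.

ΣM about L: R_y·9 − 15·3.6 = 0 → R_y = 54/9 = 6.000 kN.
ΣF_y = 0: L_y + 6 − 15 = 0 → L_y = 9.000 kN.
ΣF_x = 0: no horizontal applied forces, so L_x = 0.

L_x = 0, L_y = 9.000 kN, R_y = 6.000 kN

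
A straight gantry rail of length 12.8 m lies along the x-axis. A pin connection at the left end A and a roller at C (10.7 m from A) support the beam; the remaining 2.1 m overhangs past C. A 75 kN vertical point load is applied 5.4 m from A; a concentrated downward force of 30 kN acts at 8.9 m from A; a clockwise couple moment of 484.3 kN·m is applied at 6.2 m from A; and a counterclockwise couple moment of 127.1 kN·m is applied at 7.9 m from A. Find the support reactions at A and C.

Moments about A: C_y·10.7 − 75·5.4 − 30·8.9 − 484.3 + 127.1 = 0 → C_y = 1029.2/10.7 = 96.1869 ≈ 96.19 kN.
ΣF_y = 0: A_y + 96.1869 − 75 − 30 = 0 → A_y = 8.813 kN.
ΣF_x = 0: no horizontal applied forces, so A_x = 0.

A_x = 0, A_y = 8.813 kN, C_y = 96.19 kN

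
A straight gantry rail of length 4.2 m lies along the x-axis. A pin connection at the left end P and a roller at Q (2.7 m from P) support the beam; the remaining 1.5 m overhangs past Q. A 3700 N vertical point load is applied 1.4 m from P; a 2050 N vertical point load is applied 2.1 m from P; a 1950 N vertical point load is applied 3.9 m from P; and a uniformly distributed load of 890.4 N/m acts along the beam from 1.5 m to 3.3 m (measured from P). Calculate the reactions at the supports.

Resultant of the distributed load: 890.4 × 1.8 = 1602.72 N at 2.4 m from P.
Moments about P: Q_y·2.7 − 3700·1.4 − 2050·2.1 − 1950·3.9 − (890.4·1.8)·2.4 = 0 → Q_y = 20936.528/2.7 = 7754.27 ≈ 7754 N.
ΣF_y = 0: P_y + 7754.27 − 3700 − 2050 − 1950 − 890.4·1.8 = 0 → P_y = 1548 N.
ΣF_x = 0: no horizontal applied forces, so P_x = 0.

P_x = 0, P_y = 1548 N, Q_y = 7754 N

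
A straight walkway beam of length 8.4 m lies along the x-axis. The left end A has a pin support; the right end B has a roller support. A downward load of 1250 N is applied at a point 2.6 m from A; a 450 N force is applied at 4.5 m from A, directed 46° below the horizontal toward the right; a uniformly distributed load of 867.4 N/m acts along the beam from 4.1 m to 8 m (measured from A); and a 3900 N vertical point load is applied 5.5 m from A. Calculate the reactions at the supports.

Resultant of the distributed load: 867.4 × 3.9 = 3382.86 N at 6.05 m from A.
ΣM about A: B_y·8.4 − 1250·2.6 − 450·sin46°·4.5 − (867.4·3.9)·6.05 − 3900·5.5 = 0 → B_y = 46623/8.4 = 5550.36 ≈ 5550 N.
ΣF_y = 0: A_y + 5550.36 − 1250 − 450·sin46° − 867.4·3.9 − 3900 = 0 → A_y = 3306 N.
ΣF_x = 0: A_x + 450·cos46° = 0 → A_x = -312.6 N.

A_x = -312.6 N, A_y = 3306 N, B_y = 5550 N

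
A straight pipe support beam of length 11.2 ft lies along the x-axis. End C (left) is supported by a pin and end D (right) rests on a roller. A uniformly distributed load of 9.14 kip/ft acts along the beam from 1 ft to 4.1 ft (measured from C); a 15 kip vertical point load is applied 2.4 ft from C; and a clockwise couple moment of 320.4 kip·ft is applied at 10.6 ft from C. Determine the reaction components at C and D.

C_x = 0, C_y = 5.062 kip, D_y = 38.27 kip

Resultant of the distributed load: 9.14 × 3.1 = 28.334 kip at 2.55 ft from C.
Moments about C: D_y·11.2 − (9.14·3.1)·2.55 − 15·2.4 − 320.4 = 0 → D_y = 428.6517/11.2 = 38.2725 ≈ 38.27 kip.
ΣF_y = 0: C_y + 38.2725 − 9.14·3.1 − 15 = 0 → C_y = 5.062 kip.
ΣF_x = 0: no horizontal applied forces, so C_x = 0.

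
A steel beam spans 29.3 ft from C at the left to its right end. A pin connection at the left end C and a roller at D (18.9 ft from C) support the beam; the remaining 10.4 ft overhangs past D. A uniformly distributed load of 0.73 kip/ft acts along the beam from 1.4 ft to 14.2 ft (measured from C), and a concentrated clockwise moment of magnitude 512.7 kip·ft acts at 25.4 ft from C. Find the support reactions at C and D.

C_x = 0, C_y = -21.64 kip, D_y = 30.98 kip

Resultant of the distributed load: 0.73 × 12.8 = 9.344 kip at 7.8 ft from C.
Moments about C: D_y·18.9 − (0.73·12.8)·7.8 − 512.7 = 0 → D_y = 585.5832/18.9 = 30.9832 ≈ 30.98 kip.
ΣF_y = 0: C_y + 30.9832 − 0.73·12.8 = 0 → C_y = -21.64 kip.
ΣF_x = 0: no horizontal applied forces, so C_x = 0.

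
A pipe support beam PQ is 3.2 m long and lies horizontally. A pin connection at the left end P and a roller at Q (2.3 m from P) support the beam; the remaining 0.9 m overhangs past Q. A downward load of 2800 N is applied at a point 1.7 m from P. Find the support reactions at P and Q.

Taking moments about P: Q_y·2.3 − 2800·1.7 = 0 → Q_y = 4760/2.3 = 2069.57 ≈ 2070 N.
ΣF_y = 0: P_y + 2069.57 − 2800 = 0 → P_y = 730.4 N.
ΣF_x = 0: no horizontal applied forces, so P_x = 0.

P_x = 0, P_y = 730.4 N, Q_y = 2070 N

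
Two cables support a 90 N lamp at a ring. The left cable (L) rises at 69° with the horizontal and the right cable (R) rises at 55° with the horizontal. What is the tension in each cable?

T_L = 62.27 N, T_R = 38.90 N

ΣF_x = 0: −T_L·cos69° + T_R·cos55° = 0 → T_R = 0.624795·T_L.
ΣF_y = 0: T_L·sin69° + T_R·sin55° = 90.
Substitute: T_L·(0.93358 + 0.624795·0.819152) = 90 → T_L = 62.2673 ≈ 62.27 N.
Then T_R = 0.624795 × 62.2673 = 38.90 N.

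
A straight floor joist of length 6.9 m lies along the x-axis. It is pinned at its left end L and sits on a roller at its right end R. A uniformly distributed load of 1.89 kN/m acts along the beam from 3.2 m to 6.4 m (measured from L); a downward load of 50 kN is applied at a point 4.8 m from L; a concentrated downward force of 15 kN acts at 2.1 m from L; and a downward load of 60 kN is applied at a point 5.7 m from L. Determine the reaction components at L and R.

Resultant of the distributed load: 1.89 × 3.2 = 6.048 kN at 4.8 m from L.
Taking moments about L: R_y·6.9 − (1.89·3.2)·4.8 − 50·4.8 − 15·2.1 − 60·5.7 = 0 → R_y = 642.5304/6.9 = 93.1203 ≈ 93.12 kN.
ΣF_y = 0: L_y + 93.1203 − 1.89·3.2 − 50 − 15 − 60 = 0 → L_y = 37.93 kN.
ΣF_x = 0: no horizontal applied forces, so L_x = 0.

L_x = 0, L_y = 37.93 kN, R_y = 93.12 kN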